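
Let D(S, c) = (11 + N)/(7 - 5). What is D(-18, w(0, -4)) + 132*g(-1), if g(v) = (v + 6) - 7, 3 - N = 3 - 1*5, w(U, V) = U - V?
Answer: -256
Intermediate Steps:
N = 5 (N = 3 - (3 - 1*5) = 3 - (3 - 5) = 3 - 1*(-2) = 3 + 2 = 5)
g(v) = -1 + v (g(v) = (6 + v) - 7 = -1 + v)
D(S, c) = 8 (D(S, c) = (11 + 5)/(7 - 5) = 16/2 = 16*(½) = 8)
D(-18, w(0, -4)) + 132*g(-1) = 8 + 132*(-1 - 1) = 8 + 132*(-2) = 8 - 264 = -256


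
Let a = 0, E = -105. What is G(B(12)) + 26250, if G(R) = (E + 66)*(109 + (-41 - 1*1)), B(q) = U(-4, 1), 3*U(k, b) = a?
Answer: 23637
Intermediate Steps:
U(k, b) = 0 (U(k, b) = (1/3)*0 = 0)
B(q) = 0
G(R) = -2613 (G(R) = (-105 + 66)*(109 + (-41 - 1*1)) = -39*(109 + (-41 - 1)) = -39*(109 - 42) = -39*67 = -2613)
G(B(12)) + 26250 = -2613 + 26250 = 23637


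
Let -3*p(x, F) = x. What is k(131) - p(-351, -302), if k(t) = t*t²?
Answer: 2247974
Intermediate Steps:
p(x, F) = -x/3
k(t) = t³
k(131) - p(-351, -302) = 131³ - (-1)*(-351)/3 = 2248091 - 1*117 = 2248091 - 117 = 2247974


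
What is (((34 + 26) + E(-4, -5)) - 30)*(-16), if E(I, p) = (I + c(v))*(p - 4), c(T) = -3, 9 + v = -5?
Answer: -1488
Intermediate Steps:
v = -14 (v = -9 - 5 = -14)
E(I, p) = (-4 + p)*(-3 + I) (E(I, p) = (I - 3)*(p - 4) = (-3 + I)*(-4 + p) = (-4 + p)*(-3 + I))
(((34 + 26) + E(-4, -5)) - 30)*(-16) = (((34 + 26) + (12 - 4*(-4) - 3*(-5) - 4*(-5))) - 30)*(-16) = ((60 + (12 + 16 + 15 + 20)) - 30)*(-16) = ((60 + 63) - 30)*(-16) = (123 - 30)*(-16) = 93*(-16) = -1488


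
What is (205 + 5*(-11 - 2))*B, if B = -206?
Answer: -28840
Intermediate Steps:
(205 + 5*(-11 - 2))*B = (205 + 5*(-11 - 2))*(-206) = (205 + 5*(-13))*(-206) = (205 - 65)*(-206) = 140*(-206) = -28840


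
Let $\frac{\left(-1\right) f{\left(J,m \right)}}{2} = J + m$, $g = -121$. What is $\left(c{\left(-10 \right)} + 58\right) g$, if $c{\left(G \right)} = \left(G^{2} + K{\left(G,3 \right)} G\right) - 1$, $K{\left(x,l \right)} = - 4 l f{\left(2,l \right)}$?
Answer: $126203$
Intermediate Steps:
$f{\left(J,m \right)} = - 2 J - 2 m$ ($f{\left(J,m \right)} = - 2 \left(J + m\right) = - 2 J - 2 m$)
$K{\left(x,l \right)} = - 4 l \left(-4 - 2 l\right)$ ($K{\left(x,l \right)} = - 4 l \left(\left(-2\right) 2 - 2 l\right) = - 4 l \left(-4 - 2 l\right)$)
$c{\left(G \right)} = -1 + G^{2} + 120 G$ ($c{\left(G \right)} = \left(G^{2} + 8 \cdot 3 \left(2 + 3\right) G\right) - 1 = \left(G^{2} + 8 \cdot 3 \cdot 5 G\right) - 1 = \left(G^{2} + 120 G\right) - 1 = -1 + G^{2} + 120 G$)
$\left(c{\left(-10 \right)} + 58\right) g = \left(\left(-1 + \left(-10\right)^{2} + 120 \left(-10\right)\right) + 58\right) \left(-121\right) = \left(\left(-1 + 100 - 1200\right) + 58\right) \left(-121\right) = \left(-1101 + 58\right) \left(-121\right) = \left(-1043\right) \left(-121\right) = 126203$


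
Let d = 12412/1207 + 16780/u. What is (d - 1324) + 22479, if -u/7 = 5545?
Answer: 198313405519/9369941 ≈ 21165.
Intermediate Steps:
u = -38815 (u = -7*5545 = -38815)
d = 92303664/9369941 (d = 12412/1207 + 16780/(-38815) = 12412*(1/1207) + 16780*(-1/38815) = 12412/1207 - 3356/7763 = 92303664/9369941 ≈ 9.8510)
(d - 1324) + 22479 = (92303664/9369941 - 1324) + 22479 = -12313498220/9369941 + 22479 = 198313405519/9369941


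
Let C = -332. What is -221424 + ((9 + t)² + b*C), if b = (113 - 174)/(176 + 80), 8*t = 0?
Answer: -14160889/64 ≈ -2.2126e+5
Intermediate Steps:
t = 0 (t = (⅛)*0 = 0)
b = -61/256 ≈ -0.23828
-221424 + ((9 + t)² + b*C) = -221424 + ((9 + 0)² - 61/256*(-332)) = -221424 + (9² + 5063/64) = -221424 + (81 + 5063/64) = -221424 + 10247/64 = -14160889/64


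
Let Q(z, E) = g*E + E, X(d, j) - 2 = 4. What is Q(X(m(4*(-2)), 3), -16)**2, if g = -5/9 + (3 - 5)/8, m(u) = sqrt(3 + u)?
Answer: 784/81 ≈ 9.6790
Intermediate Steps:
g = -29/36 (g = -5*1/9 - 2*1/8 = -5/9 - 1/4 = -29/36 ≈ -0.80556)
X(d, j) = 6 (X(d, j) = 2 + 4 = 6)
Q(z, E) = 7*E/36 (Q(z, E) = -29*E/36 + E = 7*E/36)
Q(X(m(4*(-2)), 3), -16)**2 = ((7/36)*(-16))**2 = (-28/9)**2 = 784/81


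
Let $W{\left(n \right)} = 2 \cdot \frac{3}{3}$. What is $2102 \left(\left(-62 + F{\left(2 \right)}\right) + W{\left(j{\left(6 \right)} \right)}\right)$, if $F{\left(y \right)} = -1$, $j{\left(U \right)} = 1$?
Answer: $-128222$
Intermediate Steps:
$W{\left(n \right)} = 2$ ($W{\left(n \right)} = 2 \cdot 3 \cdot \frac{1}{3} = 2 \cdot 1 = 2$)
$2102 \left(\left(-62 + F{\left(2 \right)}\right) + W{\left(j{\left(6 \right)} \right)}\right) = 2102 \left(\left(-62 - 1\right) + 2\right) = 2102 \left(-63 + 2\right) = 2102 \left(-61\right) = -128222$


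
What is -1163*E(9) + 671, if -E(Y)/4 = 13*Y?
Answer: 544955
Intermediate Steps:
E(Y) = -52*Y
-1163*E(9) + 671 = -(-60476)*9 + 671 = -1163*(-468) + 671 = 544284 + 671 = 544955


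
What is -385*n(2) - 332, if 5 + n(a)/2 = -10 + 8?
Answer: 5058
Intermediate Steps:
n(a) = -14 (n(a) = -10 + 2*(-10 + 8) = -10 + 2*(-2) = -10 - 4 = -14)
-385*n(2) - 332 = -385*(-14) - 332 = 5390 - 332 = 5058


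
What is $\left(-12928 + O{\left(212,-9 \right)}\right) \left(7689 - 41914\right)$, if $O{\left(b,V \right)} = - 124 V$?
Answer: $404265700$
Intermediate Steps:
$\left(-12928 + O{\left(212,-9 \right)}\right) \left(7689 - 41914\right) = \left(-12928 - -1116\right) \left(7689 - 41914\right) = \left(-12928 + 1116\right) \left(-34225\right) = \left(-11812\right) \left(-34225\right) = 404265700$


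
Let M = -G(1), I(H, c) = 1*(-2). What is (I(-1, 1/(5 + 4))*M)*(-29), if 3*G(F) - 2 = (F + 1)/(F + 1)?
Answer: -58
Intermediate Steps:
I(H, c) = -2
G(F) = 1 (G(F) = ⅔ + ((F + 1)/(F + 1))/3 = ⅔ + ((1 + F)/(1 + F))/3 = ⅔ + (⅓)*1 = ⅔ + ⅓ = 1)
M = -1 (M = -1*1 = -1)
(I(-1, 1/(5 + 4))*M)*(-29) = -2*(-1)*(-29) = 2*(-29) = -58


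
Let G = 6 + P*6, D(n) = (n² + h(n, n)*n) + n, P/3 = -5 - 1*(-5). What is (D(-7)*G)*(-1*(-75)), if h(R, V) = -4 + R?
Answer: 53550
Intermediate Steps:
P = 0 (P = 3*(-5 - 1*(-5)) = 3*(-5 + 5) = 3*0 = 0)
D(n) = n + n² + n*(-4 + n) (D(n) = (n² + (-4 + n)*n) + n = (n² + n*(-4 + n)) + n = n + n² + n*(-4 + n))
G = 6 (G = 6 + 0*6 = 6 + 0 = 6)
(D(-7)*G)*(-1*(-75)) = (-7*(-3 + 2*(-7))*6)*(-1*(-75)) = (-7*(-3 - 14)*6)*75 = (-7*(-17)*6)*75 = (119*6)*75 = 714*75 = 53550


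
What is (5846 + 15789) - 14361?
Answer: 7274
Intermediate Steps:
(5846 + 15789) - 14361 = 21635 - 14361 = 7274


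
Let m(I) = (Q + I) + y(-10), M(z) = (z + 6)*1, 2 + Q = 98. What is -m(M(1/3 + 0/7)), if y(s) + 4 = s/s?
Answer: -298/3 ≈ -99.333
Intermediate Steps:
Q = 96 (Q = -2 + 98 = 96)
y(s) = -3 (y(s) = -4 + s/s = -4 + 1 = -3)
M(z) = 6 + z (M(z) = (6 + z)*1 = 6 + z)
m(I) = 93 + I (m(I) = (96 + I) - 3 = 93 + I)
-m(M(1/3 + 0/7)) = -(93 + (6 + (1/3 + 0/7))) = -(93 + (6 + (1*(⅓) + 0*(⅐)))) = -(93 + (6 + (⅓ + 0))) = -(93 + (6 + ⅓)) = -(93 + 19/3) = -1*298/3 = -298/3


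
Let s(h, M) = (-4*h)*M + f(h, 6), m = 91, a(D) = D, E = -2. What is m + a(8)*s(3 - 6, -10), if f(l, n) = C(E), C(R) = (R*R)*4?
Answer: -741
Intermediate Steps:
C(R) = 4*R² (C(R) = R²*4 = 4*R²)
f(l, n) = 16 (f(l, n) = 4*(-2)² = 4*4 = 16)
s(h, M) = 16 - 4*M*h (s(h, M) = (-4*h)*M + 16 = -4*M*h + 16 = 16 - 4*M*h)
m + a(8)*s(3 - 6, -10) = 91 + 8*(16 - 4*(-10)*(3 - 6)) = 91 + 8*(16 - 4*(-10)*(-3)) = 91 + 8*(16 - 120) = 91 + 8*(-104) = 91 - 832 = -741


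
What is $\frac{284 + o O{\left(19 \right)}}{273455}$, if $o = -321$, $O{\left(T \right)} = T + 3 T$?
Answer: $- \frac{24112}{273455} \approx -0.088175$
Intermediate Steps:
$O{\left(T \right)} = 4 T$
$\frac{284 + o O{\left(19 \right)}}{273455} = \frac{284 - 321 \cdot 4 \cdot 19}{273455} = \left(284 - 24396\right) \frac{1}{273455} = \left(-24112\right) \frac{1}{273455} = - \frac{24112}{273455}$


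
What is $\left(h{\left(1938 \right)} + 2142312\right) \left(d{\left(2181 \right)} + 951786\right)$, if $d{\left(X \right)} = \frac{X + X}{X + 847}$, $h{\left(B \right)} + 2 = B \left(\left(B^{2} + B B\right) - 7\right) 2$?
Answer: $\frac{20979189618067750605}{757} \approx 2.7714 \cdot 10^{16}$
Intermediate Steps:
$h{\left(B \right)} = -2 + 2 B \left(-7 + 2 B^{2}\right)$ ($h{\left(B \right)} = -2 + B \left(\left(B^{2} + B B\right) - 7\right) 2 = -2 + B \left(\left(B^{2} + B^{2}\right) - 7\right) 2 = -2 + B \left(2 B^{2} - 7\right) 2 = -2 + B \left(-7 + 2 B^{2}\right) 2 = -2 + 2 B \left(-7 + 2 B^{2}\right)$)
$d{\left(X \right)} = \frac{2 X}{847 + X}$
$\left(h{\left(1938 \right)} + 2142312\right) \left(d{\left(2181 \right)} + 951786\right) = \left(\left(-2 - 27132 + 4 \cdot 1938^{3}\right) + 2142312\right) \left(2 \cdot 2181 \frac{1}{847 + 2181} + 951786\right) = \left(\left(-2 - 27132 + 4 \cdot 7278825672\right) + 2142312\right) \left(2 \cdot 2181 \cdot \frac{1}{3028} + 951786\right) = \left(\left(-2 - 27132 + 29115302688\right) + 2142312\right) \left(2 \cdot 2181 \cdot \frac{1}{3028} + 951786\right) = \left(29115275554 + 2142312\right) \left(\frac{2181}{1514} + 951786\right) = 29117417866 \cdot \frac{1441006185}{1514} = \frac{20979189618067750605}{757}$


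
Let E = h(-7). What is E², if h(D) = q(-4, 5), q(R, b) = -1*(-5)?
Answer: 25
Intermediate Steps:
q(R, b) = 5
h(D) = 5
E = 5
E² = 5² = 25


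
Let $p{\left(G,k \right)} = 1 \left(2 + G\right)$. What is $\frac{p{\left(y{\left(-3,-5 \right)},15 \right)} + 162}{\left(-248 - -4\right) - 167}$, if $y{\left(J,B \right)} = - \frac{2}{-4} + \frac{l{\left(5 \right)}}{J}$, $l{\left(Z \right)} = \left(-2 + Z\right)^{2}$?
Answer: $- \frac{323}{822} \approx -0.39294$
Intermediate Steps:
$y{\left(J,B \right)} = \frac{1}{2} + \frac{9}{J}$ ($y{\left(J,B \right)} = - \frac{2}{-4} + \frac{\left(-2 + 5\right)^{2}}{J} = \left(-2\right) \left(- \frac{1}{4}\right) + \frac{3^{2}}{J} = \frac{1}{2} + \frac{9}{J}$)
$p{\left(G,k \right)} = 2 + G$
$\frac{p{\left(y{\left(-3,-5 \right)},15 \right)} + 162}{\left(-248 - -4\right) - 167} = \frac{\left(2 + \frac{18 - 3}{2 \left(-3\right)}\right) + 162}{\left(-248 - -4\right) - 167} = \frac{\left(2 + \frac{1}{2} \left(- \frac{1}{3}\right) 15\right) + 162}{\left(-248 + 4\right) - 167} = \frac{\left(2 - \frac{5}{2}\right) + 162}{-244 - 167} = \frac{- \frac{1}{2} + 162}{-411} = \frac{323}{2} \left(- \frac{1}{411}\right) = - \frac{323}{822}$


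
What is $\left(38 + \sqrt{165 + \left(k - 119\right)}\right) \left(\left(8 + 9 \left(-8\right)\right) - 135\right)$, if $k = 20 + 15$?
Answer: $-9353$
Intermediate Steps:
$k = 35$
$\left(38 + \sqrt{165 + \left(k - 119\right)}\right) \left(\left(8 + 9 \left(-8\right)\right) - 135\right) = \left(38 + \sqrt{165 + \left(35 - 119\right)}\right) \left(\left(8 + 9 \left(-8\right)\right) - 135\right) = \left(38 + \sqrt{165 - 84}\right) \left(\left(8 - 72\right) - 135\right) = \left(38 + \sqrt{81}\right) \left(-64 - 135\right) = \left(38 + 9\right) \left(-199\right) = 47 \left(-199\right) = -9353$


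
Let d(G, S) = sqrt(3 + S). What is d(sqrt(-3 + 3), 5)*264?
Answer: 528*sqrt(2) ≈ 746.71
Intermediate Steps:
d(sqrt(-3 + 3), 5)*264 = sqrt(3 + 5)*264 = sqrt(8)*264 = (2*sqrt(2))*264 = 528*sqrt(2)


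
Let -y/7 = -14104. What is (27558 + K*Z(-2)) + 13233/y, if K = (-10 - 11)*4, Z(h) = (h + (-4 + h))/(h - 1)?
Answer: 2698644385/98728 ≈ 27334.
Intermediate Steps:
y = 98728 (y = -7*(-14104) = 98728)
Z(h) = (-4 + 2*h)/(-1 + h)
K = -84 (K = -21*4 = -84)
(27558 + K*Z(-2)) + 13233/y = (27558 - 168*(-2 - 2)/(-1 - 2)) + 13233/98728 = (27558 - 168*(-4)/(-3)) + 13233*(1/98728) = (27558 - 168*(-1)*(-4)/3) + 13233/98728 = (27558 - 84*8/3) + 13233/98728 = (27558 - 224) + 13233/98728 = 27334 + 13233/98728 = 2698644385/98728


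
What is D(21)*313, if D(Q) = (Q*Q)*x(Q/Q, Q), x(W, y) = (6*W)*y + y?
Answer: 20290851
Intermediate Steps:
x(W, y) = y + 6*W*y (x(W, y) = 6*W*y + y = y + 6*W*y)
D(Q) = 7*Q³ (D(Q) = (Q*Q)*(Q*(1 + 6*(Q/Q))) = Q²*(Q*(1 + 6*1)) = Q²*(Q*(1 + 6)) = Q²*(Q*7) = Q²*(7*Q) = 7*Q³)
D(21)*313 = (7*21³)*313 = (7*9261)*313 = 64827*313 = 20290851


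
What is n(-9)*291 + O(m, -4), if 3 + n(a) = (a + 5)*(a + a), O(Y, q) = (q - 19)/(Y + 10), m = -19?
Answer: 180734/9 ≈ 20082.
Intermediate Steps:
O(Y, q) = (-19 + q)/(10 + Y)
n(a) = -3 + 2*a*(5 + a) (n(a) = -3 + (a + 5)*(a + a) = -3 + (5 + a)*(2*a) = -3 + 2*a*(5 + a))
n(-9)*291 + O(m, -4) = (-3 + 2*(-9)² + 10*(-9))*291 + (-19 - 4)/(10 - 19) = (-3 + 2*81 - 90)*291 - 23/(-9) = (-3 + 162 - 90)*291 - ⅑*(-23) = 69*291 + 23/9 = 20079 + 23/9 = 180734/9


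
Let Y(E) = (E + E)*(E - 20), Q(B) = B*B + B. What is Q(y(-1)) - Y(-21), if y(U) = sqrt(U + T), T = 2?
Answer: -1720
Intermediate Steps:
y(U) = sqrt(2 + U) (y(U) = sqrt(U + 2) = sqrt(2 + U))
Q(B) = B + B**2 (Q(B) = B**2 + B = B + B**2)
Y(E) = 2*E*(-20 + E) (Y(E) = (2*E)*(-20 + E) = 2*E*(-20 + E))
Q(y(-1)) - Y(-21) = sqrt(2 - 1)*(1 + sqrt(2 - 1)) - 2*(-21)*(-20 - 21) = sqrt(1)*(1 + sqrt(1)) - 2*(-21)*(-41) = 1*(1 + 1) - 1*1722 = 1*2 - 1722 = 2 - 1722 = -1720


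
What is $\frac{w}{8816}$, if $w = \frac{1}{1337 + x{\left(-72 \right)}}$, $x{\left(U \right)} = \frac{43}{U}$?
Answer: $\frac{9}{106035542} \approx 8.4877 \cdot 10^{-8}$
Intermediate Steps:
$w = \frac{72}{96221}$ ($w = \frac{1}{1337 + \frac{43}{-72}} = \frac{1}{1337 + 43 \left(- \frac{1}{72}\right)} = \frac{1}{1337 - \frac{43}{72}} = \frac{1}{\frac{96221}{72}} = \frac{72}{96221} \approx 0.00074828$)
$\frac{w}{8816} = \frac{72}{96221 \cdot 8816} = \frac{72}{96221} \cdot \frac{1}{8816} = \frac{9}{106035542}$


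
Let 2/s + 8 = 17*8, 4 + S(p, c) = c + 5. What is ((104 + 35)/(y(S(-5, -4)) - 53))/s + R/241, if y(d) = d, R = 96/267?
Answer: -23851064/150143 ≈ -158.86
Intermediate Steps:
S(p, c) = 1 + c (S(p, c) = -4 + (c + 5) = -4 + (5 + c) = 1 + c)
R = 32/89 (R = 96*(1/267) = 32/89 ≈ 0.35955)
s = 1/64 (s = 2/(-8 + 17*8) = 2/(-8 + 136) = 2/128 = 2*(1/128) = 1/64 ≈ 0.015625)
((104 + 35)/(y(S(-5, -4)) - 53))/s + R/241 = ((104 + 35)/((1 - 4) - 53))/(1/64) + (32/89)/241 = (139/(-3 - 53))*64 + (32/89)*(1/241) = (139/(-56))*64 + 32/21449 = (139*(-1/56))*64 + 32/21449 = -139/56*64 + 32/21449 = -1112/7 + 32/21449 = -23851064/150143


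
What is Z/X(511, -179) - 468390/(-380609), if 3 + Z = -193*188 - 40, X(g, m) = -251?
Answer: 13943949033/95532859 ≈ 145.96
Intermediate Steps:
Z = -36327 (Z = -3 + (-193*188 - 40) = -3 + (-36284 - 40) = -3 - 36324 = -36327)
Z/X(511, -179) - 468390/(-380609) = -36327/(-251) - 468390/(-380609) = -36327*(-1/251) - 468390*(-1/380609) = 36327/251 + 468390/380609 = 13943949033/95532859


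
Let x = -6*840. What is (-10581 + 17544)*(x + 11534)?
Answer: 45217722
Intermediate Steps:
x = -5040
(-10581 + 17544)*(x + 11534) = (-10581 + 17544)*(-5040 + 11534) = 6963*6494 = 45217722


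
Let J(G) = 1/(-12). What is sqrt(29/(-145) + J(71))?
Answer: I*sqrt(255)/30 ≈ 0.53229*I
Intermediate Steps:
J(G) = -1/12
sqrt(29/(-145) + J(71)) = sqrt(29/(-145) - 1/12) = sqrt(-1/145*29 - 1/12) = sqrt(-1/5 - 1/12) = sqrt(-17/60) = I*sqrt(255)/30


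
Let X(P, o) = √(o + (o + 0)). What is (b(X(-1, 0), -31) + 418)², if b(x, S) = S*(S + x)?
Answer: 1901641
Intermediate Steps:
X(P, o) = √2*√o (X(P, o) = √(o + o) = √(2*o) = √2*√o)
(b(X(-1, 0), -31) + 418)² = (-31*(-31 + √2*√0) + 418)² = (-31*(-31 + √2*0) + 418)² = (-31*(-31 + 0) + 418)² = (-31*(-31) + 418)² = (961 + 418)² = 1379² = 1901641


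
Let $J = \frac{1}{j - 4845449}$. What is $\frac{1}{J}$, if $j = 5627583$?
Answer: $782134$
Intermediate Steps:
$J = \frac{1}{782134}$ ($J = \frac{1}{5627583 - 4845449} = \frac{1}{782134} \approx 1.2786 \cdot 10^{-6}$)
$\frac{1}{J} = \frac{1}{\frac{1}{782134}} = 782134$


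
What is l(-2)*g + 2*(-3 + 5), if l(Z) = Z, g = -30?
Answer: 64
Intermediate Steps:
l(-2)*g + 2*(-3 + 5) = -2*(-30) + 2*(-3 + 5) = 60 + 2*2 = 60 + 4 = 64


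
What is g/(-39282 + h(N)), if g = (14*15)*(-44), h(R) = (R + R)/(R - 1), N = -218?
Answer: 1011780/4301161 ≈ 0.23523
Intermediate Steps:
h(R) = 2*R/(-1 + R) (h(R) = (2*R)/(-1 + R) = 2*R/(-1 + R))
g = -9240 (g = 210*(-44) = -9240)
g/(-39282 + h(N)) = -9240/(-39282 + 2*(-218)/(-1 - 218)) = -9240/(-39282 + 2*(-218)/(-219)) = -9240/(-39282 + 2*(-218)*(-1/219)) = -9240/(-39282 + 436/219) = -9240/(-8602322/219) = -9240*(-219/8602322) = 1011780/4301161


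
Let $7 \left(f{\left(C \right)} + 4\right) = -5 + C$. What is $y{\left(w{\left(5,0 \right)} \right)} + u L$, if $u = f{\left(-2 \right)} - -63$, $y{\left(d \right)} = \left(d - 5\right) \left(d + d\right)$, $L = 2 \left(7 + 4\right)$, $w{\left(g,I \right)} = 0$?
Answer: $1276$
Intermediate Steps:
$f{\left(C \right)} = - \frac{33}{7} + \frac{C}{7}$ ($f{\left(C \right)} = -4 + \frac{-5 + C}{7} = -4 + \left(- \frac{5}{7} + \frac{C}{7}\right) = - \frac{33}{7} + \frac{C}{7}$)
$L = 22$ ($L = 2 \cdot 11 = 22$)
$y{\left(d \right)} = 2 d \left(-5 + d\right)$ ($y{\left(d \right)} = \left(-5 + d\right) 2 d = 2 d \left(-5 + d\right)$)
$u = 58$ ($u = \left(- \frac{33}{7} + \frac{1}{7} \left(-2\right)\right) - -63 = \left(- \frac{33}{7} - \frac{2}{7}\right) + 63 = -5 + 63 = 58$)
$y{\left(w{\left(5,0 \right)} \right)} + u L = 2 \cdot 0 \left(-5 + 0\right) + 58 \cdot 22 = 2 \cdot 0 \left(-5\right) + 1276 = 0 + 1276 = 1276$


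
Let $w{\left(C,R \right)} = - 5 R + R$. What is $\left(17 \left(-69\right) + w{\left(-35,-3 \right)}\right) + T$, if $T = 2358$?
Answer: $1197$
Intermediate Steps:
$w{\left(C,R \right)} = - 4 R$
$\left(17 \left(-69\right) + w{\left(-35,-3 \right)}\right) + T = \left(17 \left(-69\right) - -12\right) + 2358 = \left(-1173 + 12\right) + 2358 = -1161 + 2358 = 1197$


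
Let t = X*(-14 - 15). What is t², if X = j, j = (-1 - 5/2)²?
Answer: 2019241/16 ≈ 1.2620e+5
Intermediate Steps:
j = 49/4 (j = (-1 - 5*½)² = (-1 - 5/2)² = (-7/2)² = 49/4 ≈ 12.250)
X = 49/4 ≈ 12.250
t = -1421/4 (t = 49*(-14 - 15)/4 = (49/4)*(-29) = -1421/4 ≈ -355.25)
t² = (-1421/4)² = 2019241/16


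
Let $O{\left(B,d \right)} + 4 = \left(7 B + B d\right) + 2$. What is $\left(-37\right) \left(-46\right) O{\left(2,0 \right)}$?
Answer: $20424$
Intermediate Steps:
$O{\left(B,d \right)} = -2 + 7 B + B d$ ($O{\left(B,d \right)} = -4 + \left(\left(7 B + B d\right) + 2\right) = -4 + \left(2 + 7 B + B d\right) = -2 + 7 B + B d$)
$\left(-37\right) \left(-46\right) O{\left(2,0 \right)} = \left(-37\right) \left(-46\right) \left(-2 + 7 \cdot 2 + 2 \cdot 0\right) = 1702 \left(-2 + 14 + 0\right) = 1702 \cdot 12 = 20424$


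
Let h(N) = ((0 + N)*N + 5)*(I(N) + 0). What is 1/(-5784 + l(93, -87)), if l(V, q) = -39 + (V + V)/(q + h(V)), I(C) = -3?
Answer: -8683/50561171 ≈ -0.00017173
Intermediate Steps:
h(N) = -15 - 3*N² (h(N) = ((0 + N)*N + 5)*(-3 + 0) = (N*N + 5)*(-3) = (N² + 5)*(-3) = (5 + N²)*(-3) = -15 - 3*N²)
l(V, q) = -39 + 2*V/(-15 + q - 3*V²) (l(V, q) = -39 + (V + V)/(q + (-15 - 3*V²)) = -39 + (2*V)/(-15 + q - 3*V²) = -39 + 2*V/(-15 + q - 3*V²))
1/(-5784 + l(93, -87)) = 1/(-5784 + (585 - 39*(-87) + 2*93 + 117*93²)/(-15 - 87 - 3*93²)) = 1/(-5784 + (585 + 3393 + 186 + 117*8649)/(-15 - 87 - 3*8649)) = 1/(-5784 + (585 + 3393 + 186 + 1011933)/(-15 - 87 - 25947)) = 1/(-5784 + 1016097/(-26049)) = 1/(-5784 - 1/26049*1016097) = 1/(-5784 - 338699/8683) = 1/(-50561171/8683) = -8683/50561171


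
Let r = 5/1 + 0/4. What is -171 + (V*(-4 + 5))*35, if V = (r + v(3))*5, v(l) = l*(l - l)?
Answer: 704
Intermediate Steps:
r = 5 (r = 5*1 + 0*(¼) = 5 + 0 = 5)
v(l) = 0 (v(l) = l*0 = 0)
V = 25 (V = (5 + 0)*5 = 5*5 = 25)
-171 + (V*(-4 + 5))*35 = -171 + (25*(-4 + 5))*35 = -171 + (25*1)*35 = -171 + 25*35 = -171 + 875 = 704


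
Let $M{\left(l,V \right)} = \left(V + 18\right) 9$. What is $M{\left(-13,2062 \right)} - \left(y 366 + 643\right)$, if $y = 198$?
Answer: $-54391$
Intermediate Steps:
$M{\left(l,V \right)} = 162 + 9 V$ ($M{\left(l,V \right)} = \left(18 + V\right) 9 = 162 + 9 V$)
$M{\left(-13,2062 \right)} - \left(y 366 + 643\right) = \left(162 + 9 \cdot 2062\right) - \left(198 \cdot 366 + 643\right) = \left(162 + 18558\right) - \left(72468 + 643\right) = 18720 - 73111 = -54391$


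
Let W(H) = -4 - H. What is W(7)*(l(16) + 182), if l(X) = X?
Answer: -2178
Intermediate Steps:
W(7)*(l(16) + 182) = (-4 - 1*7)*(16 + 182) = (-4 - 7)*198 = -11*198 = -2178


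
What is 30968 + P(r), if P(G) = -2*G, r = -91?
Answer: 31150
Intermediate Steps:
30968 + P(r) = 30968 - 2*(-91) = 30968 + 182 = 31150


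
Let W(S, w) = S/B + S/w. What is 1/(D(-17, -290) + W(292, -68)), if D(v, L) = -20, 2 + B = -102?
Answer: -442/11979 ≈ -0.036898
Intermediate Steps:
B = -104 (B = -2 - 102 = -104)
W(S, w) = -S/104 + S/w (W(S, w) = S/(-104) + S/w = S*(-1/104) + S/w = -S/104 + S/w)
1/(D(-17, -290) + W(292, -68)) = 1/(-20 + (-1/104*292 + 292/(-68))) = 1/(-20 + (-73/26 + 292*(-1/68))) = 1/(-20 + (-73/26 - 73/17)) = 1/(-20 - 3139/442) = 1/(-11979/442) = -442/11979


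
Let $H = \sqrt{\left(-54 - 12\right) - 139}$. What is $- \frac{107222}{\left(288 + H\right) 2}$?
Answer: $- \frac{15439968}{83149} + \frac{53611 i \sqrt{205}}{83149} \approx -185.69 + 9.2315 i$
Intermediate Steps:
$H = i \sqrt{205}$ ($H = \sqrt{\left(-54 - 12\right) - 139} = \sqrt{-66 - 139} = \sqrt{-205} = i \sqrt{205} \approx 14.318 i$)
$- \frac{107222}{\left(288 + H\right) 2} = - \frac{107222}{\left(288 + i \sqrt{205}\right) 2} = - \frac{107222}{576 + 2 i \sqrt{205}}$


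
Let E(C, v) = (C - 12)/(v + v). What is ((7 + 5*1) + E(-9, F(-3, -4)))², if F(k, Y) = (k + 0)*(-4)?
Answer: 7921/64 ≈ 123.77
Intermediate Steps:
F(k, Y) = -4*k (F(k, Y) = k*(-4) = -4*k)
E(C, v) = (-12 + C)/(2*v) (E(C, v) = (-12 + C)/((2*v)) = (-12 + C)*(1/(2*v)) = (-12 + C)/(2*v))
((7 + 5*1) + E(-9, F(-3, -4)))² = ((7 + 5*1) + (-12 - 9)/(2*((-4*(-3)))))² = ((7 + 5) + (½)*(-21)/12)² = (12 + (½)*(1/12)*(-21))² = (12 - 7/8)² = (89/8)² = 7921/64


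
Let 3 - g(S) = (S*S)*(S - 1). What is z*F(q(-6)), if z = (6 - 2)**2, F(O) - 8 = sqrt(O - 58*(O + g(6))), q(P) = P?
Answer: 128 + 64*sqrt(663) ≈ 1775.9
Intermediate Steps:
g(S) = 3 - S**2*(-1 + S) (g(S) = 3 - S*S*(S - 1) = 3 - S**2*(-1 + S))
F(O) = 8 + sqrt(10266 - 57*O) (F(O) = 8 + sqrt(O - 58*(O + (3 + 6**2 - 1*6**3))) = 8 + sqrt(O - 58*(O + (3 + 36 - 1*216))) = 8 + sqrt(O - 58*(O + (3 + 36 - 216))) = 8 + sqrt(O - 58*(O - 177)) = 8 + sqrt(O - 58*(-177 + O)) = 8 + sqrt(O + (10266 - 58*O)) = 8 + sqrt(10266 - 57*O))
z = 16 (z = 4**2 = 16)
z*F(q(-6)) = 16*(8 + sqrt(10266 - 57*(-6))) = 16*(8 + sqrt(10266 + 342)) = 16*(8 + sqrt(10608)) = 16*(8 + 4*sqrt(663)) = 128 + 64*sqrt(663)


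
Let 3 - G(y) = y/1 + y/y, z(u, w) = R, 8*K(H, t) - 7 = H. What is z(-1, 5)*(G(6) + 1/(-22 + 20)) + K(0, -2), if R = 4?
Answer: -137/8 ≈ -17.125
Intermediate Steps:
K(H, t) = 7/8 + H/8
z(u, w) = 4
G(y) = 2 - y (G(y) = 3 - (y/1 + y/y) = 3 - (y*1 + 1) = 3 - (y + 1) = 3 - (1 + y) = 3 + (-1 - y) = 2 - y)
z(-1, 5)*(G(6) + 1/(-22 + 20)) + K(0, -2) = 4*((2 - 1*6) + 1/(-22 + 20)) + (7/8 + (⅛)*0) = 4*((2 - 6) + 1/(-2)) + (7/8 + 0) = 4*(-4 - ½) + 7/8 = 4*(-9/2) + 7/8 = -18 + 7/8 = -137/8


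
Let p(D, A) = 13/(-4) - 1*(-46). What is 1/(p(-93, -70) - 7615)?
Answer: -4/30289 ≈ -0.00013206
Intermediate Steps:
p(D, A) = 171/4 (p(D, A) = 13*(-¼) + 46 = -13/4 + 46 = 171/4)
1/(p(-93, -70) - 7615) = 1/(171/4 - 7615) = 1/(-30289/4) = -4/30289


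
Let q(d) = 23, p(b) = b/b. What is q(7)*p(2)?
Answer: 23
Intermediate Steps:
p(b) = 1
q(7)*p(2) = 23*1 = 23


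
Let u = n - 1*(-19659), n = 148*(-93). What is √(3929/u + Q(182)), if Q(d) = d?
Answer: √705316445/1965 ≈ 13.515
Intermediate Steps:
n = -13764
u = 5895 (u = -13764 - 1*(-19659) = -13764 + 19659 = 5895)
√(3929/u + Q(182)) = √(3929/5895 + 182) = √(1076819/5895) = √705316445/1965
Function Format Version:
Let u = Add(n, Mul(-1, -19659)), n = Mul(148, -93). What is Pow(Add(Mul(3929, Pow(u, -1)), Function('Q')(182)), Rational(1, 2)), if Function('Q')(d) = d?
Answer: Mul(Rational(1, 1965), Pow(705316445, Rational(1, 2))) ≈ 13.515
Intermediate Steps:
n = -13764
u = 5895 (u = Add(-13764, Mul(-1, -19659)) = Add(-13764, 19659) = 5895)
Pow(Add(Mul(3929, Pow(u, -1)), Function('Q')(182)), Rational(1, 2)) = Pow(Add(Mul(3929, Pow(5895, -1)), 182), Rational(1, 2)) = Pow(Add(Mul(3929, Rational(1, 5895)), 182), Rational(1, 2)) = Pow(Add(Rational(3929, 5895), 182), Rational(1, 2)) = Pow(Rational(1076819, 5895), Rational(1, 2)) = Mul(Rational(1, 1965), Pow(705316445, Rational(1, 2)))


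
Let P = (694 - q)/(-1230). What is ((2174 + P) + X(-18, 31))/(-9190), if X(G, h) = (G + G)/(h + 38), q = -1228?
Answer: -30721747/129992550 ≈ -0.23633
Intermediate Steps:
X(G, h) = 2*G/(38 + h) (X(G, h) = (2*G)/(38 + h) = 2*G/(38 + h))
P = -961/615 (P = (694 - 1*(-1228))/(-1230) = (694 + 1228)*(-1/1230) = 1922*(-1/1230) = -961/615 ≈ -1.5626)
((2174 + P) + X(-18, 31))/(-9190) = ((2174 - 961/615) + 2*(-18)/(38 + 31))/(-9190) = (1336049/615 + 2*(-18)/69)*(-1/9190) = (1336049/615 + 2*(-18)*(1/69))*(-1/9190) = (1336049/615 - 12/23)*(-1/9190) = (30721747/14145)*(-1/9190) = -30721747/129992550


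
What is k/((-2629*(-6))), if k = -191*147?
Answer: -9359/5258 ≈ -1.7800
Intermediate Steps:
k = -28077
k/((-2629*(-6))) = -28077/((-2629*(-6))) = -28077/15774 = -28077*1/15774 = -9359/5258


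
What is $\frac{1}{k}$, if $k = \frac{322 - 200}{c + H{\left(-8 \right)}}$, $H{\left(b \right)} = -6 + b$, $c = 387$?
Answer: $\frac{373}{122} \approx 3.0574$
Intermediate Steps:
$k = \frac{122}{373}$ ($k = \frac{322 - 200}{387 - 14} = \frac{122}{387 - 14} = \frac{122}{373} \approx 0.32708$)
$\frac{1}{k} = \frac{1}{\frac{122}{373}} = \frac{373}{122}$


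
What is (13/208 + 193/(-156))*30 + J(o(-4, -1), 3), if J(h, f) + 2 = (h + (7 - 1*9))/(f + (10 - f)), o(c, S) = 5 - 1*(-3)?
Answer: -19053/520 ≈ -36.640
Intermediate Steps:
o(c, S) = 8 (o(c, S) = 5 + 3 = 8)
J(h, f) = -11/5 + h/10 (J(h, f) = -2 + (h + (7 - 1*9))/(f + (10 - f)) = -2 + (h + (7 - 9))/10 = -2 + (h - 2)*(⅒) = -2 + (-2 + h)*(⅒) = -2 + (-⅕ + h/10) = -11/5 + h/10)
(13/208 + 193/(-156))*30 + J(o(-4, -1), 3) = (13/208 + 193/(-156))*30 + (-11/5 + (⅒)*8) = (13*(1/208) + 193*(-1/156))*30 + (-11/5 + ⅘) = (1/16 - 193/156)*30 - 7/5 = -733/624*30 - 7/5 = -3665/104 - 7/5 = -19053/520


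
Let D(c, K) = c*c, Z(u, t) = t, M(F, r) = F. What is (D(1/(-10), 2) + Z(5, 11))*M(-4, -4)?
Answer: -1101/25 ≈ -44.040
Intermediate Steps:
D(c, K) = c²
(D(1/(-10), 2) + Z(5, 11))*M(-4, -4) = ((1/(-10))² + 11)*(-4) = ((-⅒)² + 11)*(-4) = (1/100 + 11)*(-4) = (1101/100)*(-4) = -1101/25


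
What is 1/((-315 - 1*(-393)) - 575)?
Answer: -1/497 ≈ -0.0020121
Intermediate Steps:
1/((-315 - 1*(-393)) - 575) = 1/((-315 + 393) - 575) = 1/(78 - 575) = 1/(-497) = -1/497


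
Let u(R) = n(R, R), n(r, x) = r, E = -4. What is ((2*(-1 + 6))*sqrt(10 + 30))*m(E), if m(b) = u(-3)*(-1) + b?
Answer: -20*sqrt(10) ≈ -63.246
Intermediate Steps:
u(R) = R
m(b) = 3 + b (m(b) = -3*(-1) + b = 3 + b)
((2*(-1 + 6))*sqrt(10 + 30))*m(E) = ((2*(-1 + 6))*sqrt(10 + 30))*(3 - 4) = ((2*5)*sqrt(40))*(-1) = (10*(2*sqrt(10)))*(-1) = (20*sqrt(10))*(-1) = -20*sqrt(10)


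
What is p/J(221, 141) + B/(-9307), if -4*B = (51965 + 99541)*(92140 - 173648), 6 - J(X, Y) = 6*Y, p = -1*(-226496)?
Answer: -7912767434/23835 ≈ -3.3198e+5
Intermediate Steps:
p = 226496
J(X, Y) = 6 - 6*Y
B = 3087237762 (B = -(51965 + 99541)*(92140 - 173648)/4 = -75753*(-81508)/2 = -¼*(-12348951048) = 3087237762)
p/J(221, 141) + B/(-9307) = 226496/(6 - 6*141) + 3087237762/(-9307) = 226496/(6 - 846) + 3087237762*(-1/9307) = 226496/(-840) - 75298482/227 = 226496*(-1/840) - 75298482/227 = -28312/105 - 75298482/227 = -7912767434/23835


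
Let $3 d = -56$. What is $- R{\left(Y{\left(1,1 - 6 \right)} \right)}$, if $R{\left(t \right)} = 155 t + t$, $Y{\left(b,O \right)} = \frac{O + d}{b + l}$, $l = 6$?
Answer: $\frac{3692}{7} \approx 527.43$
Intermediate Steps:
$d = - \frac{56}{3}$ ($d = \frac{1}{3} \left(-56\right) = - \frac{56}{3} \approx -18.667$)
$Y{\left(b,O \right)} = \frac{- \frac{56}{3} + O}{6 + b}$ ($Y{\left(b,O \right)} = \frac{O - \frac{56}{3}}{b + 6} = \frac{- \frac{56}{3} + O}{6 + b}$)
$R{\left(t \right)} = 156 t$
$- R{\left(Y{\left(1,1 - 6 \right)} \right)} = - 156 \frac{- \frac{56}{3} + \left(1 - 6\right)}{6 + 1} = - 156 \frac{- \frac{56}{3} - 5}{7} = - 156 \cdot \frac{1}{7} \left(- \frac{71}{3}\right) = - \frac{156 \left(-71\right)}{21} = \left(-1\right) \left(- \frac{3692}{7}\right) = \frac{3692}{7}$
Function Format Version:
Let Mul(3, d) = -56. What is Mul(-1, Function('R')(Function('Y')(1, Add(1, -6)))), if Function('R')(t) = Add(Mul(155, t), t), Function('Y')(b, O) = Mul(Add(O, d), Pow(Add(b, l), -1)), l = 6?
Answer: Rational(3692, 7) ≈ 527.43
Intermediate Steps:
d = Rational(-56, 3) (d = Mul(Rational(1, 3), -56) = Rational(-56, 3) ≈ -18.667)
Function('Y')(b, O) = Mul(Pow(Add(6, b), -1), Add(Rational(-56, 3), O)) (Function('Y')(b, O) = Mul(Add(O, Rational(-56, 3)), Pow(Add(b, 6), -1)) = Mul(Add(Rational(-56, 3), O), Pow(Add(6, b), -1)) = Mul(Pow(Add(6, b), -1), Add(Rational(-56, 3), O)))
Function('R')(t) = Mul(156, t)
Mul(-1, Function('R')(Function('Y')(1, Add(1, -6)))) = Mul(-1, Mul(156, Mul(Pow(Add(6, 1), -1), Add(Rational(-56, 3), Add(1, -6))))) = Mul(-1, Mul(156, Mul(Pow(7, -1), Add(Rational(-56, 3), -5)))) = Mul(-1, Mul(156, Mul(Rational(1, 7), Rational(-71, 3)))) = Mul(-1, Mul(156, Rational(-71, 21))) = Mul(-1, Rational(-3692, 7)) = Rational(3692, 7)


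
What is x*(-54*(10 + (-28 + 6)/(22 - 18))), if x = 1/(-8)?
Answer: 243/8 ≈ 30.375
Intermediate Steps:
x = -⅛ ≈ -0.12500
x*(-54*(10 + (-28 + 6)/(22 - 18))) = -(-27)*(10 + (-28 + 6)/(22 - 18))/4 = -(-27)*(10 - 22/4)/4 = -(-27)*(10 - 22*¼)/4 = -(-27)*(10 - 11/2)/4 = -(-27)*9/(4*2) = -⅛*(-243) = 243/8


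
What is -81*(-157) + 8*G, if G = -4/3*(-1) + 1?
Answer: 38207/3 ≈ 12736.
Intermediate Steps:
G = 7/3 (G = -4*⅓*(-1) + 1 = -4/3*(-1) + 1 = 4/3 + 1 = 7/3 ≈ 2.3333)
-81*(-157) + 8*G = -81*(-157) + 8*(7/3) = 12717 + 56/3 = 38207/3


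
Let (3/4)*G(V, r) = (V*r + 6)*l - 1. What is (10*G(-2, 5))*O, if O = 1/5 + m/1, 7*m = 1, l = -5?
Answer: 608/7 ≈ 86.857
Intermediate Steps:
m = ⅐ (m = (⅐)*1 = ⅐ ≈ 0.14286)
G(V, r) = -124/3 - 20*V*r/3 (G(V, r) = 4*((V*r + 6)*(-5) - 1)/3 = 4*((6 + V*r)*(-5) - 1)/3 = 4*((-30 - 5*V*r) - 1)/3 = 4*(-31 - 5*V*r)/3 = -124/3 - 20*V*r/3)
O = 12/35 (O = 1/5 + (⅐)/1 = 1*(⅕) + (⅐)*1 = ⅕ + ⅐ = 12/35 ≈ 0.34286)
(10*G(-2, 5))*O = (10*(-124/3 - 20/3*(-2)*5))*(12/35) = (10*(-124/3 + 200/3))*(12/35) = (10*(76/3))*(12/35) = (760/3)*(12/35) = 608/7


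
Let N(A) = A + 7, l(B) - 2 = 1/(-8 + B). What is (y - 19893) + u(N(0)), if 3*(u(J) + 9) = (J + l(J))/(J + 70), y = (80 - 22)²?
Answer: -3820270/231 ≈ -16538.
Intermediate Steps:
y = 3364 (y = 58² = 3364)
l(B) = 2 + 1/(-8 + B)
N(A) = 7 + A
u(J) = -9 + (J + (-15 + 2*J)/(-8 + J))/(3*(70 + J)) (u(J) = -9 + ((J + (-15 + 2*J)/(-8 + J))/(J + 70))/3 = -9 + ((J + (-15 + 2*J)/(-8 + J))/(70 + J))/3 = -9 + (J + (-15 + 2*J)/(-8 + J))/(3*(70 + J)))
(y - 19893) + u(N(0)) = (3364 - 19893) + (15105 - 1680*(7 + 0) - 26*(7 + 0)²)/(3*(-560 + (7 + 0)² + 62*(7 + 0))) = -16529 + (15105 - 1680*7 - 26*7²)/(3*(-560 + 7² + 62*7)) = -16529 + (15105 - 11760 - 26*49)/(3*(-560 + 49 + 434)) = -16529 + (⅓)*(15105 - 11760 - 1274)/(-77) = -16529 + (⅓)*(-1/77)*2071 = -16529 - 2071/231 = -3820270/231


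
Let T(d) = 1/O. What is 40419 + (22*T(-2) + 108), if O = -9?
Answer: 364721/9 ≈ 40525.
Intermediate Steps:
T(d) = -⅑ (T(d) = 1/(-9) = -⅑)
40419 + (22*T(-2) + 108) = 40419 + (22*(-⅑) + 108) = 40419 + (-22/9 + 108) = 40419 + 950/9 = 364721/9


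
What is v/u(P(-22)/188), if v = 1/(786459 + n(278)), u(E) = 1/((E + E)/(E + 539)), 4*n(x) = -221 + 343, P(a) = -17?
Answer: -68/159366367385 ≈ -4.2669e-10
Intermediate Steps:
n(x) = 61/2 (n(x) = (-221 + 343)/4 = (¼)*122 = 61/2)
u(E) = (539 + E)/(2*E) (u(E) = 1/((2*E)/(539 + E)) = 1/(2*E/(539 + E)) = (539 + E)/(2*E))
v = 2/1572979 (v = 1/(786459 + 61/2) = 1/(1572979/2) = 2/1572979 ≈ 1.2715e-6)
v/u(P(-22)/188) = 2/(1572979*(((539 - 17/188)/(2*((-17/188)))))) = 2/(1572979*(((539 - 17*1/188)/(2*((-17*1/188)))))) = 2/(1572979*(((539 - 17/188)/(2*(-17/188))))) = 2/(1572979*(((½)*(-188/17)*(101315/188)))) = 2/(1572979*(-101315/34)) = (2/1572979)*(-34/101315) = -68/159366367385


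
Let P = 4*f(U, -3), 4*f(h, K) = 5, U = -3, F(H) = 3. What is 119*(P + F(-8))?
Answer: 952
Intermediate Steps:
f(h, K) = 5/4 (f(h, K) = (¼)*5 = 5/4)
P = 5 (P = 4*(5/4) = 5)
119*(P + F(-8)) = 119*(5 + 3) = 119*8 = 952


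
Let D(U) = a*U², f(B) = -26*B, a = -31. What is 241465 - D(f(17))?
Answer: 6297749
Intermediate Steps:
D(U) = -31*U²
241465 - D(f(17)) = 241465 - (-31)*(-26*17)² = 241465 - (-31)*(-442)² = 241465 - (-31)*195364 = 241465 - 1*(-6056284) = 241465 + 6056284 = 6297749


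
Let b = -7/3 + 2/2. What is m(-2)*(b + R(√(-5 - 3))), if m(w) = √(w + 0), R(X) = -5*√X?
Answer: I*√2*(-4 - 15*2^(¾)*√I)/3 ≈ 8.409 - 10.295*I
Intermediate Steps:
b = -4/3 (b = -7*⅓ + 2*(½) = -7/3 + 1 = -4/3 ≈ -1.3333)
m(w) = √w
m(-2)*(b + R(√(-5 - 3))) = √(-2)*(-4/3 - 5*(-5 - 3)^(¼)) = (I*√2)*(-4/3 - 5*(-1)^(¼)*2^(¾)) = (I*√2)*(-4/3 - 5*2^(¾)*√I) = I*√2*(-4/3 - 5*2^(¾)*√I)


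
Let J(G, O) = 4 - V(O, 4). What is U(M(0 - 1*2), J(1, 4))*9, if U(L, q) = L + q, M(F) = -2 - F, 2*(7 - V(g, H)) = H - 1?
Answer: -27/2 ≈ -13.500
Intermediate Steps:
V(g, H) = 15/2 - H/2 (V(g, H) = 7 - (H - 1)/2 = 7 - (-1 + H)/2 = 7 + (1/2 - H/2) = 15/2 - H/2)
J(G, O) = -3/2 (J(G, O) = 4 - (15/2 - 1/2*4) = 4 - (15/2 - 2) = 4 - 1*11/2 = 4 - 11/2 = -3/2)
U(M(0 - 1*2), J(1, 4))*9 = ((-2 - (0 - 1*2)) - 3/2)*9 = ((-2 - (0 - 2)) - 3/2)*9 = ((-2 - 1*(-2)) - 3/2)*9 = ((-2 + 2) - 3/2)*9 = (0 - 3/2)*9 = -3/2*9 = -27/2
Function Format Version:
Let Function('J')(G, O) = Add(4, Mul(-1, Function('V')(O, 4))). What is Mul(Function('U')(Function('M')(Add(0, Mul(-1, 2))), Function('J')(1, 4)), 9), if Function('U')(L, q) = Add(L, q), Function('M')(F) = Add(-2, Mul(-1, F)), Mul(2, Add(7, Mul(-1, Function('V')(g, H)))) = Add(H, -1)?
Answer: Rational(-27, 2) ≈ -13.500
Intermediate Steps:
Function('V')(g, H) = Add(Rational(15, 2), Mul(Rational(-1, 2), H)) (Function('V')(g, H) = Add(7, Mul(Rational(-1, 2), Add(H, -1))) = Add(7, Mul(Rational(-1, 2), Add(-1, H))) = Add(7, Add(Rational(1, 2), Mul(Rational(-1, 2), H))) = Add(Rational(15, 2), Mul(Rational(-1, 2), H)))
Function('J')(G, O) = Rational(-3, 2) (Function('J')(G, O) = Add(4, Mul(-1, Add(Rational(15, 2), Mul(Rational(-1, 2), 4)))) = Add(4, Mul(-1, Add(Rational(15, 2), -2))) = Add(4, Mul(-1, Rational(11, 2))) = Add(4, Rational(-11, 2)) = Rational(-3, 2))
Mul(Function('U')(Function('M')(Add(0, Mul(-1, 2))), Function('J')(1, 4)), 9) = Mul(Add(Add(-2, Mul(-1, Add(0, Mul(-1, 2)))), Rational(-3, 2)), 9) = Mul(Add(Add(-2, Mul(-1, Add(0, -2))), Rational(-3, 2)), 9) = Mul(Add(Add(-2, Mul(-1, -2)), Rational(-3, 2)), 9) = Mul(Add(Add(-2, 2), Rational(-3, 2)), 9) = Mul(Add(0, Rational(-3, 2)), 9) = Mul(Rational(-3, 2), 9) = Rational(-27, 2)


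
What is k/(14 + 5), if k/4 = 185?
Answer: 740/19 ≈ 38.947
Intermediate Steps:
k = 740 (k = 4*185 = 740)
k/(14 + 5) = 740/(14 + 5) = 740/19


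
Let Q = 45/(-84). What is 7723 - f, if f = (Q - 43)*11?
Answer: 229653/28 ≈ 8201.9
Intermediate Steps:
Q = -15/28 (Q = 45*(-1/84) = -15/28 ≈ -0.53571)
f = -13409/28 (f = (-15/28 - 43)*11 = -1219/28*11 = -13409/28 ≈ -478.89)
7723 - f = 7723 - 1*(-13409/28) = 7723 + 13409/28 = 229653/28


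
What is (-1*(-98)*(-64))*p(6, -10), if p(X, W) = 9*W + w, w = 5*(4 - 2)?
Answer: 501760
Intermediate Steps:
w = 10 (w = 5*2 = 10)
p(X, W) = 10 + 9*W (p(X, W) = 9*W + 10 = 10 + 9*W)
(-1*(-98)*(-64))*p(6, -10) = (-1*(-98)*(-64))*(10 + 9*(-10)) = (98*(-64))*(10 - 90) = -6272*(-80) = 501760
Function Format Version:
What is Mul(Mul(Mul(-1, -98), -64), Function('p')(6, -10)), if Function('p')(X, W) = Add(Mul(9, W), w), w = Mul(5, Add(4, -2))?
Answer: 501760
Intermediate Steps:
w = 10 (w = Mul(5, 2) = 10)
Function('p')(X, W) = Add(10, Mul(9, W)) (Function('p')(X, W) = Add(Mul(9, W), 10) = Add(10, Mul(9, W)))
Mul(Mul(Mul(-1, -98), -64), Function('p')(6, -10)) = Mul(Mul(Mul(-1, -98), -64), Add(10, Mul(9, -10))) = Mul(Mul(98, -64), Add(10, -90)) = Mul(-6272, -80) = 501760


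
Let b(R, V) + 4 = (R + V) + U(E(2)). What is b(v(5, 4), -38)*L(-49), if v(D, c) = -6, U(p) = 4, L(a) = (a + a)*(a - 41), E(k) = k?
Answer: -388080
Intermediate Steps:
L(a) = 2*a*(-41 + a) (L(a) = (2*a)*(-41 + a) = 2*a*(-41 + a))
b(R, V) = R + V (b(R, V) = -4 + ((R + V) + 4) = -4 + (4 + R + V) = R + V)
b(v(5, 4), -38)*L(-49) = (-6 - 38)*(2*(-49)*(-41 - 49)) = -88*(-49)*(-90) = -44*8820 = -388080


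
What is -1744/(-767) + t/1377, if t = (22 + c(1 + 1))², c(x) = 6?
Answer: 3002816/1056159 ≈ 2.8431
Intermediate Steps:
t = 784 (t = (22 + 6)² = 28² = 784)
-1744/(-767) + t/1377 = -1744/(-767) + 784/1377 = -1744*(-1/767) + 784*(1/1377) = 1744/767 + 784/1377 = 3002816/1056159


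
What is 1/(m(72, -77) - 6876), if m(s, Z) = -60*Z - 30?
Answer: -1/2286 ≈ -0.00043745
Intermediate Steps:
m(s, Z) = -30 - 60*Z
1/(m(72, -77) - 6876) = 1/((-30 - 60*(-77)) - 6876) = 1/((-30 + 4620) - 6876) = 1/(4590 - 6876) = 1/(-2286) = -1/2286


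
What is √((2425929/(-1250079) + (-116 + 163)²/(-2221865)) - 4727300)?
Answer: 2*I*√1013027176343286700869499642685/925835592445 ≈ 2174.2*I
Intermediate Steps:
√((2425929/(-1250079) + (-116 + 163)²/(-2221865)) - 4727300) = √((2425929*(-1/1250079) + 47²*(-1/2221865)) - 4727300) = √((-808643/416693 + 2209*(-1/2221865)) - 4727300) = √((-808643/416693 - 2209/2221865) - 4727300) = √(-1797616054032/925835592445 - 4727300) = √(-4376704393781302532/925835592445) = 2*I*√1013027176343286700869499642685/925835592445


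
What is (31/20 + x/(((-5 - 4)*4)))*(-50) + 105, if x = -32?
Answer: -305/18 ≈ -16.944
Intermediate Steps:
(31/20 + x/(((-5 - 4)*4)))*(-50) + 105 = (31/20 - 32*1/(4*(-5 - 4)))*(-50) + 105 = (31*(1/20) - 32/((-9*4)))*(-50) + 105 = (31/20 - 32/(-36))*(-50) + 105 = (31/20 - 32*(-1/36))*(-50) + 105 = (31/20 + 8/9)*(-50) + 105 = (439/180)*(-50) + 105 = -2195/18 + 105 = -305/18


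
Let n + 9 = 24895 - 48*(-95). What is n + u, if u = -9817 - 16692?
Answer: 2937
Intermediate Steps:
u = -26509
n = 29446 (n = -9 + (24895 - 48*(-95)) = -9 + (24895 - 1*(-4560)) = -9 + (24895 + 4560) = -9 + 29455 = 29446)
n + u = 29446 - 26509 = 2937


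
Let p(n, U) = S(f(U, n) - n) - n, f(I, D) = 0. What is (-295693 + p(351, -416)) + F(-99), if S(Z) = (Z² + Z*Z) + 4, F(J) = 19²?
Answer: -49277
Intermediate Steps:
F(J) = 361
S(Z) = 4 + 2*Z² (S(Z) = (Z² + Z²) + 4 = 2*Z² + 4 = 4 + 2*Z²)
p(n, U) = 4 - n + 2*n² (p(n, U) = (4 + 2*(0 - n)²) - n = (4 + 2*(-n)²) - n = (4 + 2*n²) - n = 4 - n + 2*n²)
(-295693 + p(351, -416)) + F(-99) = (-295693 + (4 - 1*351 + 2*351²)) + 361 = (-295693 + (4 - 351 + 2*123201)) + 361 = (-295693 + (4 - 351 + 246402)) + 361 = (-295693 + 246055) + 361 = -49638 + 361 = -49277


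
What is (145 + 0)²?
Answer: 21025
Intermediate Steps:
(145 + 0)² = 145² = 21025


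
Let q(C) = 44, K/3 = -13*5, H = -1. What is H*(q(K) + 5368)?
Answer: -5412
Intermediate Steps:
K = -195 (K = 3*(-13*5) = 3*(-65) = -195)
H*(q(K) + 5368) = -(44 + 5368) = -1*5412 = -5412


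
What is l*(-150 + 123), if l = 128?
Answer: -3456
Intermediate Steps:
l*(-150 + 123) = 128*(-150 + 123) = 128*(-27) = -3456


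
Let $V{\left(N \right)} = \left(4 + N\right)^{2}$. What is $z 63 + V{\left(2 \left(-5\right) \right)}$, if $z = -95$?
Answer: $-5949$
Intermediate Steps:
$z 63 + V{\left(2 \left(-5\right) \right)} = \left(-95\right) 63 + \left(4 + 2 \left(-5\right)\right)^{2} = -5985 + \left(4 - 10\right)^{2} = -5985 + \left(-6\right)^{2} = -5985 + 36 = -5949$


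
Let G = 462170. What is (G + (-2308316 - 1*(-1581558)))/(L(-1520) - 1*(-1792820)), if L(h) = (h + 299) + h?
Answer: -88196/596693 ≈ -0.14781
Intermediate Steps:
L(h) = 299 + 2*h (L(h) = (299 + h) + h = 299 + 2*h)
(G + (-2308316 - 1*(-1581558)))/(L(-1520) - 1*(-1792820)) = (462170 + (-2308316 - 1*(-1581558)))/((299 + 2*(-1520)) - 1*(-1792820)) = (462170 + (-2308316 + 1581558))/((299 - 3040) + 1792820) = (462170 - 726758)/(-2741 + 1792820) = -264588/1790079 = -264588*1/1790079 = -88196/596693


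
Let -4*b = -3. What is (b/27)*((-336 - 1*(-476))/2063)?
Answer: 35/18567 ≈ 0.0018851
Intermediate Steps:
b = 3/4 (b = -1/4*(-3) = 3/4 ≈ 0.75000)
(b/27)*((-336 - 1*(-476))/2063) = ((3/4)/27)*((-336 - 1*(-476))/2063) = ((3/4)*(1/27))*((-336 + 476)*(1/2063)) = (140*(1/2063))/36 = (1/36)*(140/2063) = 35/18567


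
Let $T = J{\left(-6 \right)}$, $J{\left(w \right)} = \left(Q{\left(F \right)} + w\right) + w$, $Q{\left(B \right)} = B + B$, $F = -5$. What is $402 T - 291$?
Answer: $-9135$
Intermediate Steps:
$Q{\left(B \right)} = 2 B$
$J{\left(w \right)} = -10 + 2 w$ ($J{\left(w \right)} = \left(2 \left(-5\right) + w\right) + w = \left(-10 + w\right) + w = -10 + 2 w$)
$T = -22$ ($T = -10 + 2 \left(-6\right) = -10 - 12 = -22$)
$402 T - 291 = 402 \left(-22\right) - 291 = -8844 - 291 = -9135$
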